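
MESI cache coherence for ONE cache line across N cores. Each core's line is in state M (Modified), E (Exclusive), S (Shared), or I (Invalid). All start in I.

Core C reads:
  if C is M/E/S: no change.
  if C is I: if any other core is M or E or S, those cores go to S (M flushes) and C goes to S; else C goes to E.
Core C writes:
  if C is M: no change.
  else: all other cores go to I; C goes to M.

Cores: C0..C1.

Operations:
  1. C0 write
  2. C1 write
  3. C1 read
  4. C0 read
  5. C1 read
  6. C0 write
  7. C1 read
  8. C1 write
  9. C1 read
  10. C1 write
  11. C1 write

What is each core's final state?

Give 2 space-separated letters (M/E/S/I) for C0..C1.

Answer: I M

Derivation:
Op 1: C0 write [C0 write: invalidate none -> C0=M] -> [M,I]
Op 2: C1 write [C1 write: invalidate ['C0=M'] -> C1=M] -> [I,M]
Op 3: C1 read [C1 read: already in M, no change] -> [I,M]
Op 4: C0 read [C0 read from I: others=['C1=M'] -> C0=S, others downsized to S] -> [S,S]
Op 5: C1 read [C1 read: already in S, no change] -> [S,S]
Op 6: C0 write [C0 write: invalidate ['C1=S'] -> C0=M] -> [M,I]
Op 7: C1 read [C1 read from I: others=['C0=M'] -> C1=S, others downsized to S] -> [S,S]
Op 8: C1 write [C1 write: invalidate ['C0=S'] -> C1=M] -> [I,M]
Op 9: C1 read [C1 read: already in M, no change] -> [I,M]
Op 10: C1 write [C1 write: already M (modified), no change] -> [I,M]
Op 11: C1 write [C1 write: already M (modified), no change] -> [I,M]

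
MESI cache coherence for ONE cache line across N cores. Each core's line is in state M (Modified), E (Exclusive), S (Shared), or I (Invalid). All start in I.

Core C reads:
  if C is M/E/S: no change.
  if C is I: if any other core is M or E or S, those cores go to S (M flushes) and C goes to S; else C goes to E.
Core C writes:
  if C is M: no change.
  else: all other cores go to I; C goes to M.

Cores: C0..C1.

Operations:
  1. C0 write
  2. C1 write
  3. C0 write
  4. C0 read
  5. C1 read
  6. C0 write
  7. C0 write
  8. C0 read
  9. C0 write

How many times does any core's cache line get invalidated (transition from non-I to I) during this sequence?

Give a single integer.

Op 1: C0 write [C0 write: invalidate none -> C0=M] -> [M,I] (invalidations this op: 0; running total: 0)
Op 2: C1 write [C1 write: invalidate ['C0=M'] -> C1=M] -> [I,M] (invalidations this op: 1; running total: 1)
Op 3: C0 write [C0 write: invalidate ['C1=M'] -> C0=M] -> [M,I] (invalidations this op: 1; running total: 2)
Op 4: C0 read [C0 read: already in M, no change] -> [M,I] (invalidations this op: 0; running total: 2)
Op 5: C1 read [C1 read from I: others=['C0=M'] -> C1=S, others downsized to S] -> [S,S] (invalidations this op: 0; running total: 2)
Op 6: C0 write [C0 write: invalidate ['C1=S'] -> C0=M] -> [M,I] (invalidations this op: 1; running total: 3)
Op 7: C0 write [C0 write: already M (modified), no change] -> [M,I] (invalidations this op: 0; running total: 3)
Op 8: C0 read [C0 read: already in M, no change] -> [M,I] (invalidations this op: 0; running total: 3)
Op 9: C0 write [C0 write: already M (modified), no change] -> [M,I] (invalidations this op: 0; running total: 3)

Answer: 3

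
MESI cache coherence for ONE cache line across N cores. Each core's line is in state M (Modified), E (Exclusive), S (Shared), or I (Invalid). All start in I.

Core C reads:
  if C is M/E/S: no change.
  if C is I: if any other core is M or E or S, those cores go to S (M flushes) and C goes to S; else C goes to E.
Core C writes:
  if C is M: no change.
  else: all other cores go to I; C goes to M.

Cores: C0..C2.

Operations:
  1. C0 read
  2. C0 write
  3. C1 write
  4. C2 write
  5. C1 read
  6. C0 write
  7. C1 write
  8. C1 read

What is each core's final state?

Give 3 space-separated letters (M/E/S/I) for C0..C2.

Op 1: C0 read [C0 read from I: no other sharers -> C0=E (exclusive)] -> [E,I,I]
Op 2: C0 write [C0 write: invalidate none -> C0=M] -> [M,I,I]
Op 3: C1 write [C1 write: invalidate ['C0=M'] -> C1=M] -> [I,M,I]
Op 4: C2 write [C2 write: invalidate ['C1=M'] -> C2=M] -> [I,I,M]
Op 5: C1 read [C1 read from I: others=['C2=M'] -> C1=S, others downsized to S] -> [I,S,S]
Op 6: C0 write [C0 write: invalidate ['C1=S', 'C2=S'] -> C0=M] -> [M,I,I]
Op 7: C1 write [C1 write: invalidate ['C0=M'] -> C1=M] -> [I,M,I]
Op 8: C1 read [C1 read: already in M, no change] -> [I,M,I]

Answer: I M I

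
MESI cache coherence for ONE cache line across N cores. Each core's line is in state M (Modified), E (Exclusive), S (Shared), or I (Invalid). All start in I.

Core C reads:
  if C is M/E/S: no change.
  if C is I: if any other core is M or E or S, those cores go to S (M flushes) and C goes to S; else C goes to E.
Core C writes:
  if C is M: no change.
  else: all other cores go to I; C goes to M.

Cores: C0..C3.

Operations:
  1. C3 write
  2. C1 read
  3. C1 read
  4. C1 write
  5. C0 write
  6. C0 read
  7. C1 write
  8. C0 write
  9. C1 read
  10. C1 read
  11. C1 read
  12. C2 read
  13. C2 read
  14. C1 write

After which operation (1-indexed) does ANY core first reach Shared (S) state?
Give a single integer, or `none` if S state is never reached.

Answer: 2

Derivation:
Op 1: C3 write [C3 write: invalidate none -> C3=M] -> [I,I,I,M]
Op 2: C1 read [C1 read from I: others=['C3=M'] -> C1=S, others downsized to S] -> [I,S,I,S]
  -> First S state at op 2; remaining ops need not be traced.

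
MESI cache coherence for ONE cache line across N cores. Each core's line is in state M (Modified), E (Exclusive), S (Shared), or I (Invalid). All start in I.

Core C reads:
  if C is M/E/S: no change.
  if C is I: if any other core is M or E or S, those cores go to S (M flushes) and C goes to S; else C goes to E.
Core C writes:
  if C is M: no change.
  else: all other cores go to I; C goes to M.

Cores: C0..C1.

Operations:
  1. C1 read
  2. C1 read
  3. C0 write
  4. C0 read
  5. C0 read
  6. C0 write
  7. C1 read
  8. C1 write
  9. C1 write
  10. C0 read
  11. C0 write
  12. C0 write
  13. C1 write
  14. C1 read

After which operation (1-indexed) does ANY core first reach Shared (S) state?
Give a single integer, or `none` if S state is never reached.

Answer: 7

Derivation:
Op 1: C1 read [C1 read from I: no other sharers -> C1=E (exclusive)] -> [I,E]
Op 2: C1 read [C1 read: already in E, no change] -> [I,E]
Op 3: C0 write [C0 write: invalidate ['C1=E'] -> C0=M] -> [M,I]
Op 4: C0 read [C0 read: already in M, no change] -> [M,I]
Op 5: C0 read [C0 read: already in M, no change] -> [M,I]
Op 6: C0 write [C0 write: already M (modified), no change] -> [M,I]
Op 7: C1 read [C1 read from I: others=['C0=M'] -> C1=S, others downsized to S] -> [S,S]
  -> First S state at op 7; remaining ops need not be traced.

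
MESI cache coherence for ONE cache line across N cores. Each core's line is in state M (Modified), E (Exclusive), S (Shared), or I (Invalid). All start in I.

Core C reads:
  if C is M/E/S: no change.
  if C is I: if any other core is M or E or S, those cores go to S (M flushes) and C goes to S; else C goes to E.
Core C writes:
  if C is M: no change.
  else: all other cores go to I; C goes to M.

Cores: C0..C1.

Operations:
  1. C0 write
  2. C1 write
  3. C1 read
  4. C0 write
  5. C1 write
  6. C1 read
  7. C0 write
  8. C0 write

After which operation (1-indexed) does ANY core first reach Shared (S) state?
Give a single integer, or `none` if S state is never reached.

Answer: none

Derivation:
Op 1: C0 write [C0 write: invalidate none -> C0=M] -> [M,I]
Op 2: C1 write [C1 write: invalidate ['C0=M'] -> C1=M] -> [I,M]
Op 3: C1 read [C1 read: already in M, no change] -> [I,M]
Op 4: C0 write [C0 write: invalidate ['C1=M'] -> C0=M] -> [M,I]
Op 5: C1 write [C1 write: invalidate ['C0=M'] -> C1=M] -> [I,M]
Op 6: C1 read [C1 read: already in M, no change] -> [I,M]
Op 7: C0 write [C0 write: invalidate ['C1=M'] -> C0=M] -> [M,I]
Op 8: C0 write [C0 write: already M (modified), no change] -> [M,I]
S state never reached in this sequence.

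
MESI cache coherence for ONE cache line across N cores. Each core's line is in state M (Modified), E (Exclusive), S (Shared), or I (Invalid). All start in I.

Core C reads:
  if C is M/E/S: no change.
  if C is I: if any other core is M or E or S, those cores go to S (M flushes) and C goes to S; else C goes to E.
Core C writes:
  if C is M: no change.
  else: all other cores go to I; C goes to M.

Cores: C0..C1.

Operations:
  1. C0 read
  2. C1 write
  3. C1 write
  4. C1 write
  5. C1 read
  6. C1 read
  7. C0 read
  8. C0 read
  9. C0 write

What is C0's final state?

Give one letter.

Answer: M

Derivation:
Op 1: C0 read [C0 read from I: no other sharers -> C0=E (exclusive)] -> [E,I]
Op 2: C1 write [C1 write: invalidate ['C0=E'] -> C1=M] -> [I,M]
Op 3: C1 write [C1 write: already M (modified), no change] -> [I,M]
Op 4: C1 write [C1 write: already M (modified), no change] -> [I,M]
Op 5: C1 read [C1 read: already in M, no change] -> [I,M]
Op 6: C1 read [C1 read: already in M, no change] -> [I,M]
Op 7: C0 read [C0 read from I: others=['C1=M'] -> C0=S, others downsized to S] -> [S,S]
Op 8: C0 read [C0 read: already in S, no change] -> [S,S]
Op 9: C0 write [C0 write: invalidate ['C1=S'] -> C0=M] -> [M,I]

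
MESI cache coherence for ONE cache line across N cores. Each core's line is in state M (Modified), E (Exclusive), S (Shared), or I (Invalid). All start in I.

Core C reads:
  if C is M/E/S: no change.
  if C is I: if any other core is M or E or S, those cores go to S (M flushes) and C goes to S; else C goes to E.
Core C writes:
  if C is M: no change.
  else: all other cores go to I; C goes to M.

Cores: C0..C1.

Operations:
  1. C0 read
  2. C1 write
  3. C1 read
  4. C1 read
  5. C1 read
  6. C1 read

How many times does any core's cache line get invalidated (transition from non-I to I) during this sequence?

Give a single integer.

Op 1: C0 read [C0 read from I: no other sharers -> C0=E (exclusive)] -> [E,I] (invalidations this op: 0; running total: 0)
Op 2: C1 write [C1 write: invalidate ['C0=E'] -> C1=M] -> [I,M] (invalidations this op: 1; running total: 1)
Op 3: C1 read [C1 read: already in M, no change] -> [I,M] (invalidations this op: 0; running total: 1)
Op 4: C1 read [C1 read: already in M, no change] -> [I,M] (invalidations this op: 0; running total: 1)
Op 5: C1 read [C1 read: already in M, no change] -> [I,M] (invalidations this op: 0; running total: 1)
Op 6: C1 read [C1 read: already in M, no change] -> [I,M] (invalidations this op: 0; running total: 1)

Answer: 1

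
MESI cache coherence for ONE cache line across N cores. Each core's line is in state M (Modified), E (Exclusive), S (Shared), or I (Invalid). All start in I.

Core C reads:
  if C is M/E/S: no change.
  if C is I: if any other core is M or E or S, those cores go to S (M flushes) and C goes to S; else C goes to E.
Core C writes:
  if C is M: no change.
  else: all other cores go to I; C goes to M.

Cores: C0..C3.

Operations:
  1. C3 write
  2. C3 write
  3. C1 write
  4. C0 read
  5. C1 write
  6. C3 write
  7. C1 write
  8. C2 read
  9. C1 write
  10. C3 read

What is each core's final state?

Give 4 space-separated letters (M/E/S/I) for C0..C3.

Op 1: C3 write [C3 write: invalidate none -> C3=M] -> [I,I,I,M]
Op 2: C3 write [C3 write: already M (modified), no change] -> [I,I,I,M]
Op 3: C1 write [C1 write: invalidate ['C3=M'] -> C1=M] -> [I,M,I,I]
Op 4: C0 read [C0 read from I: others=['C1=M'] -> C0=S, others downsized to S] -> [S,S,I,I]
Op 5: C1 write [C1 write: invalidate ['C0=S'] -> C1=M] -> [I,M,I,I]
Op 6: C3 write [C3 write: invalidate ['C1=M'] -> C3=M] -> [I,I,I,M]
Op 7: C1 write [C1 write: invalidate ['C3=M'] -> C1=M] -> [I,M,I,I]
Op 8: C2 read [C2 read from I: others=['C1=M'] -> C2=S, others downsized to S] -> [I,S,S,I]
Op 9: C1 write [C1 write: invalidate ['C2=S'] -> C1=M] -> [I,M,I,I]
Op 10: C3 read [C3 read from I: others=['C1=M'] -> C3=S, others downsized to S] -> [I,S,I,S]

Answer: I S I S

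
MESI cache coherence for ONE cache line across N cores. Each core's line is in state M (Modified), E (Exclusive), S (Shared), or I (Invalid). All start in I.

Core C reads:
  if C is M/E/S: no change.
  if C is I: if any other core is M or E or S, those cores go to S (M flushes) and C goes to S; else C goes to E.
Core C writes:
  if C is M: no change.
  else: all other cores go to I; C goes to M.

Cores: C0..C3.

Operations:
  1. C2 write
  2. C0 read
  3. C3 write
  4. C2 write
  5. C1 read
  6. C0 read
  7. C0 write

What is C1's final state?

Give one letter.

Answer: I

Derivation:
Op 1: C2 write [C2 write: invalidate none -> C2=M] -> [I,I,M,I]
Op 2: C0 read [C0 read from I: others=['C2=M'] -> C0=S, others downsized to S] -> [S,I,S,I]
Op 3: C3 write [C3 write: invalidate ['C0=S', 'C2=S'] -> C3=M] -> [I,I,I,M]
Op 4: C2 write [C2 write: invalidate ['C3=M'] -> C2=M] -> [I,I,M,I]
Op 5: C1 read [C1 read from I: others=['C2=M'] -> C1=S, others downsized to S] -> [I,S,S,I]
Op 6: C0 read [C0 read from I: others=['C1=S', 'C2=S'] -> C0=S, others downsized to S] -> [S,S,S,I]
Op 7: C0 write [C0 write: invalidate ['C1=S', 'C2=S'] -> C0=M] -> [M,I,I,I]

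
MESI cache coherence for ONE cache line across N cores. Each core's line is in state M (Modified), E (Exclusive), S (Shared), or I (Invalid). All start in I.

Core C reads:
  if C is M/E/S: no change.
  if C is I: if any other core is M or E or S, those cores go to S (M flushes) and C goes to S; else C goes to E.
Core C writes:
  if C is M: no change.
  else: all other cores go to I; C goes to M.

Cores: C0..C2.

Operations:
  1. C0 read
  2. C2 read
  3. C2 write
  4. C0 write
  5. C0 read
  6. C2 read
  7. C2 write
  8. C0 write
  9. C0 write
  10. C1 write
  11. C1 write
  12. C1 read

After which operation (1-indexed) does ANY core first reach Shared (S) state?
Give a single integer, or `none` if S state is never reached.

Op 1: C0 read [C0 read from I: no other sharers -> C0=E (exclusive)] -> [E,I,I]
Op 2: C2 read [C2 read from I: others=['C0=E'] -> C2=S, others downsized to S] -> [S,I,S]
  -> First S state at op 2; remaining ops need not be traced.

Answer: 2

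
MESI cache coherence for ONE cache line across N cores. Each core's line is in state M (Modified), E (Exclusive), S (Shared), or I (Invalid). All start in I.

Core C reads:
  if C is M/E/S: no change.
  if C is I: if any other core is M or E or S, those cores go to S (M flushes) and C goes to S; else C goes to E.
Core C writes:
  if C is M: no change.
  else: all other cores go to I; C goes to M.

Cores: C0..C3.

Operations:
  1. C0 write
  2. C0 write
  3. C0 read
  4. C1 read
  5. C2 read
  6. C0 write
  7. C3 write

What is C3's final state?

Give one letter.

Op 1: C0 write [C0 write: invalidate none -> C0=M] -> [M,I,I,I]
Op 2: C0 write [C0 write: already M (modified), no change] -> [M,I,I,I]
Op 3: C0 read [C0 read: already in M, no change] -> [M,I,I,I]
Op 4: C1 read [C1 read from I: others=['C0=M'] -> C1=S, others downsized to S] -> [S,S,I,I]
Op 5: C2 read [C2 read from I: others=['C0=S', 'C1=S'] -> C2=S, others downsized to S] -> [S,S,S,I]
Op 6: C0 write [C0 write: invalidate ['C1=S', 'C2=S'] -> C0=M] -> [M,I,I,I]
Op 7: C3 write [C3 write: invalidate ['C0=M'] -> C3=M] -> [I,I,I,M]

Answer: M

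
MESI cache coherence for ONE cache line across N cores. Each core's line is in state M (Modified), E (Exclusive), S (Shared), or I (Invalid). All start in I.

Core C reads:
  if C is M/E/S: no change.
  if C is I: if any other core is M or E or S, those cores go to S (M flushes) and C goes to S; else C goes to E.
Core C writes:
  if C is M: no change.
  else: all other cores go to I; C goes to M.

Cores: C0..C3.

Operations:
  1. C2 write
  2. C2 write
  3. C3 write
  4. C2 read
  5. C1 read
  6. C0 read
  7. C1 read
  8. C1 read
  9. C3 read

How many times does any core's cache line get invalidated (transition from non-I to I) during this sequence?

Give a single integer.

Op 1: C2 write [C2 write: invalidate none -> C2=M] -> [I,I,M,I] (invalidations this op: 0; running total: 0)
Op 2: C2 write [C2 write: already M (modified), no change] -> [I,I,M,I] (invalidations this op: 0; running total: 0)
Op 3: C3 write [C3 write: invalidate ['C2=M'] -> C3=M] -> [I,I,I,M] (invalidations this op: 1; running total: 1)
Op 4: C2 read [C2 read from I: others=['C3=M'] -> C2=S, others downsized to S] -> [I,I,S,S] (invalidations this op: 0; running total: 1)
Op 5: C1 read [C1 read from I: others=['C2=S', 'C3=S'] -> C1=S, others downsized to S] -> [I,S,S,S] (invalidations this op: 0; running total: 1)
Op 6: C0 read [C0 read from I: others=['C1=S', 'C2=S', 'C3=S'] -> C0=S, others downsized to S] -> [S,S,S,S] (invalidations this op: 0; running total: 1)
Op 7: C1 read [C1 read: already in S, no change] -> [S,S,S,S] (invalidations this op: 0; running total: 1)
Op 8: C1 read [C1 read: already in S, no change] -> [S,S,S,S] (invalidations this op: 0; running total: 1)
Op 9: C3 read [C3 read: already in S, no change] -> [S,S,S,S] (invalidations this op: 0; running total: 1)

Answer: 1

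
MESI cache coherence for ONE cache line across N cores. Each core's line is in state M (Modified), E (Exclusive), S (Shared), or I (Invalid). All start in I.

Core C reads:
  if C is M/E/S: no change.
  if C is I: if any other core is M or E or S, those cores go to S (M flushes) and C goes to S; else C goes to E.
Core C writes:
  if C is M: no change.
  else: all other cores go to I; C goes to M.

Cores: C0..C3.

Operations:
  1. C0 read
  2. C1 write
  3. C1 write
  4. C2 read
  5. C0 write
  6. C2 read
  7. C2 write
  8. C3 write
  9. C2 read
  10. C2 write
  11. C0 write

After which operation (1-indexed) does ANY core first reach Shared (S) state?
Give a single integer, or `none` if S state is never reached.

Answer: 4

Derivation:
Op 1: C0 read [C0 read from I: no other sharers -> C0=E (exclusive)] -> [E,I,I,I]
Op 2: C1 write [C1 write: invalidate ['C0=E'] -> C1=M] -> [I,M,I,I]
Op 3: C1 write [C1 write: already M (modified), no change] -> [I,M,I,I]
Op 4: C2 read [C2 read from I: others=['C1=M'] -> C2=S, others downsized to S] -> [I,S,S,I]
  -> First S state at op 4; remaining ops need not be traced.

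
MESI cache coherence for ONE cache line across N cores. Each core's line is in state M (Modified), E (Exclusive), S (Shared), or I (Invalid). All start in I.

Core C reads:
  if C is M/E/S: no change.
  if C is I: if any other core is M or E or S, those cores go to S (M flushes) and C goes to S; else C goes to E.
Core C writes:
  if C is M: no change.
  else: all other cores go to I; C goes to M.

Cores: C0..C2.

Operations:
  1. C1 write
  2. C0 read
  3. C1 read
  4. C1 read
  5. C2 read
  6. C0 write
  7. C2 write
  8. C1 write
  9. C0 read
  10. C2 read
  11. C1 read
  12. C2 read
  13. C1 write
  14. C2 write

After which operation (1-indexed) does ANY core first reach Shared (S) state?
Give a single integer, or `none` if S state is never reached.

Answer: 2

Derivation:
Op 1: C1 write [C1 write: invalidate none -> C1=M] -> [I,M,I]
Op 2: C0 read [C0 read from I: others=['C1=M'] -> C0=S, others downsized to S] -> [S,S,I]
  -> First S state at op 2; remaining ops need not be traced.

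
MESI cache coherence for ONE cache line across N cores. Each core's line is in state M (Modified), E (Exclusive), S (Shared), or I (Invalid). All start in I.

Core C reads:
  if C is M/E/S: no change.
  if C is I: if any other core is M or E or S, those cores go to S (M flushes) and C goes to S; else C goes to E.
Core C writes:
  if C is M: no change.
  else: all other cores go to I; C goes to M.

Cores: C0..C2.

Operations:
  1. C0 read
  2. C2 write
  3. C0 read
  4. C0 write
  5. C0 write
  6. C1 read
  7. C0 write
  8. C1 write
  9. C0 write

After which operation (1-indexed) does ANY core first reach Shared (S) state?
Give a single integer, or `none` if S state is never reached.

Op 1: C0 read [C0 read from I: no other sharers -> C0=E (exclusive)] -> [E,I,I]
Op 2: C2 write [C2 write: invalidate ['C0=E'] -> C2=M] -> [I,I,M]
Op 3: C0 read [C0 read from I: others=['C2=M'] -> C0=S, others downsized to S] -> [S,I,S]
  -> First S state at op 3; remaining ops need not be traced.

Answer: 3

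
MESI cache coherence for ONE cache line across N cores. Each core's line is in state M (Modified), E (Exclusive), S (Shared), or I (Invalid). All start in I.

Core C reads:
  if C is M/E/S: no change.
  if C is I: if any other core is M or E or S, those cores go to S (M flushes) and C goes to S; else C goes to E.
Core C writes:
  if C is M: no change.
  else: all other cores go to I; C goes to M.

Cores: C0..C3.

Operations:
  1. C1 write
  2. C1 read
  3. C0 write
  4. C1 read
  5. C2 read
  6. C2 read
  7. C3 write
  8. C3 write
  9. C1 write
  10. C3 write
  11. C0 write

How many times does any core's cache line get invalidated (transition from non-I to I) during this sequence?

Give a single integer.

Op 1: C1 write [C1 write: invalidate none -> C1=M] -> [I,M,I,I] (invalidations this op: 0; running total: 0)
Op 2: C1 read [C1 read: already in M, no change] -> [I,M,I,I] (invalidations this op: 0; running total: 0)
Op 3: C0 write [C0 write: invalidate ['C1=M'] -> C0=M] -> [M,I,I,I] (invalidations this op: 1; running total: 1)
Op 4: C1 read [C1 read from I: others=['C0=M'] -> C1=S, others downsized to S] -> [S,S,I,I] (invalidations this op: 0; running total: 1)
Op 5: C2 read [C2 read from I: others=['C0=S', 'C1=S'] -> C2=S, others downsized to S] -> [S,S,S,I] (invalidations this op: 0; running total: 1)
Op 6: C2 read [C2 read: already in S, no change] -> [S,S,S,I] (invalidations this op: 0; running total: 1)
Op 7: C3 write [C3 write: invalidate ['C0=S', 'C1=S', 'C2=S'] -> C3=M] -> [I,I,I,M] (invalidations this op: 3; running total: 4)
Op 8: C3 write [C3 write: already M (modified), no change] -> [I,I,I,M] (invalidations this op: 0; running total: 4)
Op 9: C1 write [C1 write: invalidate ['C3=M'] -> C1=M] -> [I,M,I,I] (invalidations this op: 1; running total: 5)
Op 10: C3 write [C3 write: invalidate ['C1=M'] -> C3=M] -> [I,I,I,M] (invalidations this op: 1; running total: 6)
Op 11: C0 write [C0 write: invalidate ['C3=M'] -> C0=M] -> [M,I,I,I] (invalidations this op: 1; running total: 7)

Answer: 7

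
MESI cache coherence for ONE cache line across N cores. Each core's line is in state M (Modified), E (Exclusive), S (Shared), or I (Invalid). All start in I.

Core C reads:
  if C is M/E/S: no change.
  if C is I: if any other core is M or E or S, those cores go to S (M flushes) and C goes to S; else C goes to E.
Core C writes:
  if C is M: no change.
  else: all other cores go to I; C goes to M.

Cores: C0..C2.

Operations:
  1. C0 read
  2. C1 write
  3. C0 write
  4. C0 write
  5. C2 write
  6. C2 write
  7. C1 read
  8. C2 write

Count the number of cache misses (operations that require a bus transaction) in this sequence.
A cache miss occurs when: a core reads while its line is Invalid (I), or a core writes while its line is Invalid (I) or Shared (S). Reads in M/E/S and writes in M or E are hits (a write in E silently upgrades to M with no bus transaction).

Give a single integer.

Answer: 6

Derivation:
Op 1: C0 read [C0 read from I: no other sharers -> C0=E (exclusive)] -> [E,I,I] [MISS #1: read from I]
Op 2: C1 write [C1 write: invalidate ['C0=E'] -> C1=M] -> [I,M,I] [MISS #2: write from I]
Op 3: C0 write [C0 write: invalidate ['C1=M'] -> C0=M] -> [M,I,I] [MISS #3: write from I]
Op 4: C0 write [C0 write: already M (modified), no change] -> [M,I,I] [hit: write from M]
Op 5: C2 write [C2 write: invalidate ['C0=M'] -> C2=M] -> [I,I,M] [MISS #4: write from I]
Op 6: C2 write [C2 write: already M (modified), no change] -> [I,I,M] [hit: write from M]
Op 7: C1 read [C1 read from I: others=['C2=M'] -> C1=S, others downsized to S] -> [I,S,S] [MISS #5: read from I]
Op 8: C2 write [C2 write: invalidate ['C1=S'] -> C2=M] -> [I,I,M] [MISS #6: write from S]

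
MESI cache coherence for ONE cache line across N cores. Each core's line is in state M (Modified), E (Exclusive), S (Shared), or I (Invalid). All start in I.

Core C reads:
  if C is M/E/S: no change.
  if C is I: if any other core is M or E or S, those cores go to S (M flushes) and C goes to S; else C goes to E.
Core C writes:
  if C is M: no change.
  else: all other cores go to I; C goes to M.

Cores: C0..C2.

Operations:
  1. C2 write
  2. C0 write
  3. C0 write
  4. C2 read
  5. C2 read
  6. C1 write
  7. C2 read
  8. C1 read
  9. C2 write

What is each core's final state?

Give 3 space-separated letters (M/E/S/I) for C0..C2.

Answer: I I M

Derivation:
Op 1: C2 write [C2 write: invalidate none -> C2=M] -> [I,I,M]
Op 2: C0 write [C0 write: invalidate ['C2=M'] -> C0=M] -> [M,I,I]
Op 3: C0 write [C0 write: already M (modified), no change] -> [M,I,I]
Op 4: C2 read [C2 read from I: others=['C0=M'] -> C2=S, others downsized to S] -> [S,I,S]
Op 5: C2 read [C2 read: already in S, no change] -> [S,I,S]
Op 6: C1 write [C1 write: invalidate ['C0=S', 'C2=S'] -> C1=M] -> [I,M,I]
Op 7: C2 read [C2 read from I: others=['C1=M'] -> C2=S, others downsized to S] -> [I,S,S]
Op 8: C1 read [C1 read: already in S, no change] -> [I,S,S]
Op 9: C2 write [C2 write: invalidate ['C1=S'] -> C2=M] -> [I,I,M]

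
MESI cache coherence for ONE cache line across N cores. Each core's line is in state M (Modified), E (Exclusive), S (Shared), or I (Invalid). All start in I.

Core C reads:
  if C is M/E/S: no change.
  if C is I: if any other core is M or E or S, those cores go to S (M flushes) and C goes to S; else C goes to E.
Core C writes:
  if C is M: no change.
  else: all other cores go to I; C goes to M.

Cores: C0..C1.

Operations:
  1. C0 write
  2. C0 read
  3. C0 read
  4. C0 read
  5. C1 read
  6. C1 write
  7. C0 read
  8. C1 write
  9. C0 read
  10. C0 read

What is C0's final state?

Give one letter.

Op 1: C0 write [C0 write: invalidate none -> C0=M] -> [M,I]
Op 2: C0 read [C0 read: already in M, no change] -> [M,I]
Op 3: C0 read [C0 read: already in M, no change] -> [M,I]
Op 4: C0 read [C0 read: already in M, no change] -> [M,I]
Op 5: C1 read [C1 read from I: others=['C0=M'] -> C1=S, others downsized to S] -> [S,S]
Op 6: C1 write [C1 write: invalidate ['C0=S'] -> C1=M] -> [I,M]
Op 7: C0 read [C0 read from I: others=['C1=M'] -> C0=S, others downsized to S] -> [S,S]
Op 8: C1 write [C1 write: invalidate ['C0=S'] -> C1=M] -> [I,M]
Op 9: C0 read [C0 read from I: others=['C1=M'] -> C0=S, others downsized to S] -> [S,S]
Op 10: C0 read [C0 read: already in S, no change] -> [S,S]

Answer: S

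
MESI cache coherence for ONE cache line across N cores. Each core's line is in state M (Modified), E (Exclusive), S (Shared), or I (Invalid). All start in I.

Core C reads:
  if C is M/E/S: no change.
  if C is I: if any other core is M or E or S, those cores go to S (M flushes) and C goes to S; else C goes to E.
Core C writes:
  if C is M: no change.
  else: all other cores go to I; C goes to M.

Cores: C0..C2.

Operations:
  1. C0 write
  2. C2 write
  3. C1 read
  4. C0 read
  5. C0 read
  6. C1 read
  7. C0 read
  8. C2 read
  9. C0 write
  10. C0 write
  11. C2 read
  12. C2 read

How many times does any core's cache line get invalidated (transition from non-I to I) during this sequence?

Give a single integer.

Answer: 3

Derivation:
Op 1: C0 write [C0 write: invalidate none -> C0=M] -> [M,I,I] (invalidations this op: 0; running total: 0)
Op 2: C2 write [C2 write: invalidate ['C0=M'] -> C2=M] -> [I,I,M] (invalidations this op: 1; running total: 1)
Op 3: C1 read [C1 read from I: others=['C2=M'] -> C1=S, others downsized to S] -> [I,S,S] (invalidations this op: 0; running total: 1)
Op 4: C0 read [C0 read from I: others=['C1=S', 'C2=S'] -> C0=S, others downsized to S] -> [S,S,S] (invalidations this op: 0; running total: 1)
Op 5: C0 read [C0 read: already in S, no change] -> [S,S,S] (invalidations this op: 0; running total: 1)
Op 6: C1 read [C1 read: already in S, no change] -> [S,S,S] (invalidations this op: 0; running total: 1)
Op 7: C0 read [C0 read: already in S, no change] -> [S,S,S] (invalidations this op: 0; running total: 1)
Op 8: C2 read [C2 read: already in S, no change] -> [S,S,S] (invalidations this op: 0; running total: 1)
Op 9: C0 write [C0 write: invalidate ['C1=S', 'C2=S'] -> C0=M] -> [M,I,I] (invalidations this op: 2; running total: 3)
Op 10: C0 write [C0 write: already M (modified), no change] -> [M,I,I] (invalidations this op: 0; running total: 3)
Op 11: C2 read [C2 read from I: others=['C0=M'] -> C2=S, others downsized to S] -> [S,I,S] (invalidations this op: 0; running total: 3)
Op 12: C2 read [C2 read: already in S, no change] -> [S,I,S] (invalidations this op: 0; running total: 3)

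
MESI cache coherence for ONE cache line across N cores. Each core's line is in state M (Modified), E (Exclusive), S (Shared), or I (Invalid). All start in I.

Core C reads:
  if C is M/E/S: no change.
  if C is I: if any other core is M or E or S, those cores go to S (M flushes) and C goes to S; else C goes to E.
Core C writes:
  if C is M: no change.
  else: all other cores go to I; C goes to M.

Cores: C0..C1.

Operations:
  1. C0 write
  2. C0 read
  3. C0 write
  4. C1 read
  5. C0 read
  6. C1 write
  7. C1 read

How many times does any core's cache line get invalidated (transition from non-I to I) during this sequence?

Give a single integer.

Answer: 1

Derivation:
Op 1: C0 write [C0 write: invalidate none -> C0=M] -> [M,I] (invalidations this op: 0; running total: 0)
Op 2: C0 read [C0 read: already in M, no change] -> [M,I] (invalidations this op: 0; running total: 0)
Op 3: C0 write [C0 write: already M (modified), no change] -> [M,I] (invalidations this op: 0; running total: 0)
Op 4: C1 read [C1 read from I: others=['C0=M'] -> C1=S, others downsized to S] -> [S,S] (invalidations this op: 0; running total: 0)
Op 5: C0 read [C0 read: already in S, no change] -> [S,S] (invalidations this op: 0; running total: 0)
Op 6: C1 write [C1 write: invalidate ['C0=S'] -> C1=M] -> [I,M] (invalidations this op: 1; running total: 1)
Op 7: C1 read [C1 read: already in M, no change] -> [I,M] (invalidations this op: 0; running total: 1)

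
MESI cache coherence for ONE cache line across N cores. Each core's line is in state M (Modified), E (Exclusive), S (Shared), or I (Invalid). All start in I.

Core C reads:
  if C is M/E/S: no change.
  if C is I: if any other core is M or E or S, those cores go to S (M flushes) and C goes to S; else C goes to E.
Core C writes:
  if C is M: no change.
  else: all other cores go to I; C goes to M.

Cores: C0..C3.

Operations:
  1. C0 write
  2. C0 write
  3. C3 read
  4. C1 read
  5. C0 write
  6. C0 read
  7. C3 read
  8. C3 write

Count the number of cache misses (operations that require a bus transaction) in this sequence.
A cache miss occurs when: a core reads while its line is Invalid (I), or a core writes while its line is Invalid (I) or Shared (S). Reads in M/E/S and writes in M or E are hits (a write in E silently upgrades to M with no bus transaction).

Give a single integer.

Op 1: C0 write [C0 write: invalidate none -> C0=M] -> [M,I,I,I] [MISS #1: write from I]
Op 2: C0 write [C0 write: already M (modified), no change] -> [M,I,I,I] [hit: write from M]
Op 3: C3 read [C3 read from I: others=['C0=M'] -> C3=S, others downsized to S] -> [S,I,I,S] [MISS #2: read from I]
Op 4: C1 read [C1 read from I: others=['C0=S', 'C3=S'] -> C1=S, others downsized to S] -> [S,S,I,S] [MISS #3: read from I]
Op 5: C0 write [C0 write: invalidate ['C1=S', 'C3=S'] -> C0=M] -> [M,I,I,I] [MISS #4: write from S]
Op 6: C0 read [C0 read: already in M, no change] -> [M,I,I,I] [hit: read from M]
Op 7: C3 read [C3 read from I: others=['C0=M'] -> C3=S, others downsized to S] -> [S,I,I,S] [MISS #5: read from I]
Op 8: C3 write [C3 write: invalidate ['C0=S'] -> C3=M] -> [I,I,I,M] [MISS #6: write from S]

Answer: 6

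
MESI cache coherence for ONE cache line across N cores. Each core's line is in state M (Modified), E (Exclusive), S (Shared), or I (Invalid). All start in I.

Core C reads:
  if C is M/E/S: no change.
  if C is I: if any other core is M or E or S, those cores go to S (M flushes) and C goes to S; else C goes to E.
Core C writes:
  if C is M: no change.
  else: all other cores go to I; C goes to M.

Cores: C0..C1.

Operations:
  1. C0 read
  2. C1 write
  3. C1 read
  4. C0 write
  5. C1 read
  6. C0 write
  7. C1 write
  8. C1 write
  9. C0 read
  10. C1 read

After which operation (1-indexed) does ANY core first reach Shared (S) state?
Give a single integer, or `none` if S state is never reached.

Op 1: C0 read [C0 read from I: no other sharers -> C0=E (exclusive)] -> [E,I]
Op 2: C1 write [C1 write: invalidate ['C0=E'] -> C1=M] -> [I,M]
Op 3: C1 read [C1 read: already in M, no change] -> [I,M]
Op 4: C0 write [C0 write: invalidate ['C1=M'] -> C0=M] -> [M,I]
Op 5: C1 read [C1 read from I: others=['C0=M'] -> C1=S, others downsized to S] -> [S,S]
  -> First S state at op 5; remaining ops need not be traced.

Answer: 5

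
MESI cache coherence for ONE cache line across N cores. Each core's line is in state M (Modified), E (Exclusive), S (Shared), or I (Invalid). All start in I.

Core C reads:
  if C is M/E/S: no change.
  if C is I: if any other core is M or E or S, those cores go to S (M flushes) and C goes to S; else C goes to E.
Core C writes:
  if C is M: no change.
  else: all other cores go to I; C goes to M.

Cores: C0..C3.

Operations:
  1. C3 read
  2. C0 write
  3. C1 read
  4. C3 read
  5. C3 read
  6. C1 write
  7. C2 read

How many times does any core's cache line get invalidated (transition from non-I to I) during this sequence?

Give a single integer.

Answer: 3

Derivation:
Op 1: C3 read [C3 read from I: no other sharers -> C3=E (exclusive)] -> [I,I,I,E] (invalidations this op: 0; running total: 0)
Op 2: C0 write [C0 write: invalidate ['C3=E'] -> C0=M] -> [M,I,I,I] (invalidations this op: 1; running total: 1)
Op 3: C1 read [C1 read from I: others=['C0=M'] -> C1=S, others downsized to S] -> [S,S,I,I] (invalidations this op: 0; running total: 1)
Op 4: C3 read [C3 read from I: others=['C0=S', 'C1=S'] -> C3=S, others downsized to S] -> [S,S,I,S] (invalidations this op: 0; running total: 1)
Op 5: C3 read [C3 read: already in S, no change] -> [S,S,I,S] (invalidations this op: 0; running total: 1)
Op 6: C1 write [C1 write: invalidate ['C0=S', 'C3=S'] -> C1=M] -> [I,M,I,I] (invalidations this op: 2; running total: 3)
Op 7: C2 read [C2 read from I: others=['C1=M'] -> C2=S, others downsized to S] -> [I,S,S,I] (invalidations this op: 0; running total: 3)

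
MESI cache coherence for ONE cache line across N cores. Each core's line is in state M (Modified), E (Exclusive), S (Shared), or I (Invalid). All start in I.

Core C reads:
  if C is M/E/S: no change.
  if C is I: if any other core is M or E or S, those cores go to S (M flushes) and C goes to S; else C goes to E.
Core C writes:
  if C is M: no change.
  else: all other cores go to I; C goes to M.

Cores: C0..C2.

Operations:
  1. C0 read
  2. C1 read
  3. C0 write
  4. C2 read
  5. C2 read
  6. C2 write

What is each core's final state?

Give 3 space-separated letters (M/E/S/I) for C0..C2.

Op 1: C0 read [C0 read from I: no other sharers -> C0=E (exclusive)] -> [E,I,I]
Op 2: C1 read [C1 read from I: others=['C0=E'] -> C1=S, others downsized to S] -> [S,S,I]
Op 3: C0 write [C0 write: invalidate ['C1=S'] -> C0=M] -> [M,I,I]
Op 4: C2 read [C2 read from I: others=['C0=M'] -> C2=S, others downsized to S] -> [S,I,S]
Op 5: C2 read [C2 read: already in S, no change] -> [S,I,S]
Op 6: C2 write [C2 write: invalidate ['C0=S'] -> C2=M] -> [I,I,M]

Answer: I I M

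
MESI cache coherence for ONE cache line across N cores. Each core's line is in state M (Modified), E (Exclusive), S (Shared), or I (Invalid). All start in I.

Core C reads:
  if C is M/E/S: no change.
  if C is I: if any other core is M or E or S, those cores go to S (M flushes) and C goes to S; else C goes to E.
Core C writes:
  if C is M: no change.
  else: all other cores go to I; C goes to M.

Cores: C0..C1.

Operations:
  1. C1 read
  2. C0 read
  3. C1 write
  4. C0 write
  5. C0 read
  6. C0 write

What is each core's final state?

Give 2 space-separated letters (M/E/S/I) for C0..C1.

Answer: M I

Derivation:
Op 1: C1 read [C1 read from I: no other sharers -> C1=E (exclusive)] -> [I,E]
Op 2: C0 read [C0 read from I: others=['C1=E'] -> C0=S, others downsized to S] -> [S,S]
Op 3: C1 write [C1 write: invalidate ['C0=S'] -> C1=M] -> [I,M]
Op 4: C0 write [C0 write: invalidate ['C1=M'] -> C0=M] -> [M,I]
Op 5: C0 read [C0 read: already in M, no change] -> [M,I]
Op 6: C0 write [C0 write: already M (modified), no change] -> [M,I]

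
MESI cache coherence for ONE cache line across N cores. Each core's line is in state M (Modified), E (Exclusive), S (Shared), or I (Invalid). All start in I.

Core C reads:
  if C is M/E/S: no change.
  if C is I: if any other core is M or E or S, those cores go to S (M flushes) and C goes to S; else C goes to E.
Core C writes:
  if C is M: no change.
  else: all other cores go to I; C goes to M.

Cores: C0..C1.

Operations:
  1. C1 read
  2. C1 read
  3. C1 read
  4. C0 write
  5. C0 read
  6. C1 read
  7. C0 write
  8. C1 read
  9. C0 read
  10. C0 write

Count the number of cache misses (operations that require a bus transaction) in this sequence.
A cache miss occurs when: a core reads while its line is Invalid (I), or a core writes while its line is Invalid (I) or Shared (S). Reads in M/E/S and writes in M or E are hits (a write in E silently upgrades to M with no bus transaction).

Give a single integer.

Op 1: C1 read [C1 read from I: no other sharers -> C1=E (exclusive)] -> [I,E] [MISS #1: read from I]
Op 2: C1 read [C1 read: already in E, no change] -> [I,E] [hit: read from E]
Op 3: C1 read [C1 read: already in E, no change] -> [I,E] [hit: read from E]
Op 4: C0 write [C0 write: invalidate ['C1=E'] -> C0=M] -> [M,I] [MISS #2: write from I]
Op 5: C0 read [C0 read: already in M, no change] -> [M,I] [hit: read from M]
Op 6: C1 read [C1 read from I: others=['C0=M'] -> C1=S, others downsized to S] -> [S,S] [MISS #3: read from I]
Op 7: C0 write [C0 write: invalidate ['C1=S'] -> C0=M] -> [M,I] [MISS #4: write from S]
Op 8: C1 read [C1 read from I: others=['C0=M'] -> C1=S, others downsized to S] -> [S,S] [MISS #5: read from I]
Op 9: C0 read [C0 read: already in S, no change] -> [S,S] [hit: read from S]
Op 10: C0 write [C0 write: invalidate ['C1=S'] -> C0=M] -> [M,I] [MISS #6: write from S]

Answer: 6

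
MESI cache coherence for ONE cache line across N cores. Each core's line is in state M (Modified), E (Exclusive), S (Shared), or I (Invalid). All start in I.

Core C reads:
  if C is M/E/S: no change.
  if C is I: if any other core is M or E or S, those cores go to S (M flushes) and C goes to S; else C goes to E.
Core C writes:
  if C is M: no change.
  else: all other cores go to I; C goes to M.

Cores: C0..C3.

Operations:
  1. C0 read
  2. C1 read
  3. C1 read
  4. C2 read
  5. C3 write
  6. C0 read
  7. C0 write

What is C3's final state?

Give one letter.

Answer: I

Derivation:
Op 1: C0 read [C0 read from I: no other sharers -> C0=E (exclusive)] -> [E,I,I,I]
Op 2: C1 read [C1 read from I: others=['C0=E'] -> C1=S, others downsized to S] -> [S,S,I,I]
Op 3: C1 read [C1 read: already in S, no change] -> [S,S,I,I]
Op 4: C2 read [C2 read from I: others=['C0=S', 'C1=S'] -> C2=S, others downsized to S] -> [S,S,S,I]
Op 5: C3 write [C3 write: invalidate ['C0=S', 'C1=S', 'C2=S'] -> C3=M] -> [I,I,I,M]
Op 6: C0 read [C0 read from I: others=['C3=M'] -> C0=S, others downsized to S] -> [S,I,I,S]
Op 7: C0 write [C0 write: invalidate ['C3=S'] -> C0=M] -> [M,I,I,I]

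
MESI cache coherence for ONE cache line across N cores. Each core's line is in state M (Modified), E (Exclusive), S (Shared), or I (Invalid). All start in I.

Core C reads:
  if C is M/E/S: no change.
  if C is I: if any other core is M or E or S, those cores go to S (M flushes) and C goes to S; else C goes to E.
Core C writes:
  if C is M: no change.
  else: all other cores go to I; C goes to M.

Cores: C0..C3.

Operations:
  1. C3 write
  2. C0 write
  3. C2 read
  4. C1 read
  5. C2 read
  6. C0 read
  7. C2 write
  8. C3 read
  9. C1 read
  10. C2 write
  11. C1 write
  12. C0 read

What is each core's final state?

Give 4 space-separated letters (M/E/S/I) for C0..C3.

Op 1: C3 write [C3 write: invalidate none -> C3=M] -> [I,I,I,M]
Op 2: C0 write [C0 write: invalidate ['C3=M'] -> C0=M] -> [M,I,I,I]
Op 3: C2 read [C2 read from I: others=['C0=M'] -> C2=S, others downsized to S] -> [S,I,S,I]
Op 4: C1 read [C1 read from I: others=['C0=S', 'C2=S'] -> C1=S, others downsized to S] -> [S,S,S,I]
Op 5: C2 read [C2 read: already in S, no change] -> [S,S,S,I]
Op 6: C0 read [C0 read: already in S, no change] -> [S,S,S,I]
Op 7: C2 write [C2 write: invalidate ['C0=S', 'C1=S'] -> C2=M] -> [I,I,M,I]
Op 8: C3 read [C3 read from I: others=['C2=M'] -> C3=S, others downsized to S] -> [I,I,S,S]
Op 9: C1 read [C1 read from I: others=['C2=S', 'C3=S'] -> C1=S, others downsized to S] -> [I,S,S,S]
Op 10: C2 write [C2 write: invalidate ['C1=S', 'C3=S'] -> C2=M] -> [I,I,M,I]
Op 11: C1 write [C1 write: invalidate ['C2=M'] -> C1=M] -> [I,M,I,I]
Op 12: C0 read [C0 read from I: others=['C1=M'] -> C0=S, others downsized to S] -> [S,S,I,I]

Answer: S S I I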